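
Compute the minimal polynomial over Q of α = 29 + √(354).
m_α(x) = x^2 - 58x + 487

From α - 29 = √(354), squaring gives (α - 29)^2 = 354, i.e. α^2 - 58α + 841 = 354, so α^2 - 58α + 487 = 0. The discriminant of x^2 - 58x + 487 is (-58)^2 - 4·(487) = 3364 - 1948 = 1416, and 4·(354) is not a perfect square in Q since 354 is squarefree and ≠ 1. Hence x^2 - 58x + 487 is irreducible over Q and is the minimal polynomial of α.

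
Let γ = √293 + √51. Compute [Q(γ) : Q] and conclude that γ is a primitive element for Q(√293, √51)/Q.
[Q(γ) : Q] = 4 (equivalently, Q(γ) = Q(√293, √51))

Obviously Q(γ) ⊆ Q(√293, √51), and [Q(√293, √51):Q] = 4 (since 293, 51 are distinct squarefree integers > 1 with 14943 not a perfect square). To show equality we compute the minimal polynomial of γ. From γ = √293 + √51: γ^2 = 293 + 2√(14943) + 51 = 344 + 2√(14943), so γ^2 - 344 = 2√(14943); squaring, (γ^2 - 344)^2 = 4·14943, i.e. γ^4 - 688γ^2 + 118336 - 59772 = 0, i.e. γ^4 - 688γ^2 + 58564 = 0. So γ is a root of x^4 - 688x^2 + 58564. This polynomial is irreducible over Q: it has no rational root (each ±√293 ± √51 is irrational), and any factorization into two quadratics over Q would force √(14943) ∈ Q (pairing opposite roots) or √293, √51 ∈ Q (other pairings), all impossible. Hence [Q(γ):Q] = 4 = [Q(√293, √51):Q], so Q(γ) = Q(√293, √51).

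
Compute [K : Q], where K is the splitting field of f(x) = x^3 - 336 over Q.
[K : Q] = 6

The roots of x^3 - 336 are ∛336, ω∛336, ω^2∛336 where ω = e^(2πi/3) is a primitive cube root of unity, so K = Q(∛336, ω). Now [Q(∛336):Q] = 3 (since 336 is not a perfect cube, x^3 - 336 is irreducible) and [Q(ω):Q] = 2. Both 2 and 3 divide [K:Q], and [K:Q] ≤ 3·2 = 6, so [K:Q] = 6. (Equivalently: Q(∛336) ⊂ R but ω ∉ R, so [K : Q(∛336)] = 2.)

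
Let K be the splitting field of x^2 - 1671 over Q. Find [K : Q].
[K : Q] = 2

f(x) = x^2 - 1671 factors as (x - √1671)(x + √1671). The splitting field is K = Q(√1671). Since 1671 is squarefree and > 1, it is not a perfect square, so x^2 - 1671 is irreducible over Q and [Q(√1671) : Q] = 2. Hence [K : Q] = 2.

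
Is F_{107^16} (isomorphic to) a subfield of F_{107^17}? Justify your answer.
No: F_{107^16} is not a subfield of F_{107^17}

F_{p^m} embeds in F_{p^n} iff m | n. Here 16 ∤ 17 (since 17 = 1·16 + 1 with remainder 1 ≠ 0), so F_{107^16} is not a subfield of F_{107^17}. Equivalently: if it were, the tower law would give 16 = [F_{107^16}:F_107] dividing [F_{107^17}:F_107] = 17, contradiction.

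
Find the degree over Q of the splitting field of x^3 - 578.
[K : Q] = 6

The roots of x^3 - 578 are ∛578, ω∛578, ω^2∛578 where ω = e^(2πi/3) is a primitive cube root of unity, so K = Q(∛578, ω). Now [Q(∛578):Q] = 3 (since 578 is not a perfect cube, x^3 - 578 is irreducible) and [Q(ω):Q] = 2. Both 2 and 3 divide [K:Q], and [K:Q] ≤ 3·2 = 6, so [K:Q] = 6. (Equivalently: Q(∛578) ⊂ R but ω ∉ R, so [K : Q(∛578)] = 2.)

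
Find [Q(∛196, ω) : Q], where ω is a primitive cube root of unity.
[Q(∛196, ω) : Q] = 6

[Q(∛196):Q] = 3 (min poly x^3 - 196, irreducible since 196 is not a perfect cube). [Q(ω):Q] = 2 (min poly x^2 + x + 1). Since Q(∛196) ⊂ R and ω ∉ R, we have ω ∉ Q(∛196), so x^2 + x + 1 remains irreducible over Q(∛196) and [Q(∛196, ω) : Q(∛196)] = 2. By the tower law, [Q(∛196, ω) : Q] = 3 · 2 = 6. (In fact Q(∛196, ω) is the splitting field of x^3 - 196 over Q.)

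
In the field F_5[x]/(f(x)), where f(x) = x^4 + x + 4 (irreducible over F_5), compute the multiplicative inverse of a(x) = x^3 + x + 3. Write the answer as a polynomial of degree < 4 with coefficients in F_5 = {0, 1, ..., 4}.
a(x)^(-1) ≡ 4x^3 + x + 2 (mod f(x))

Since f is irreducible over F_5, F_5[x]/(f) is a field and a(x) ≠ 0 has an inverse. Apply the extended Euclidean algorithm to f(x) and a(x) in F_5[x]: f(x) = (x)·a(x) + (4x^2 + 3x + 4);  a(x) = (4x + 2)·(4x^2 + 3x + 4) + (4x);  (4x^2 + 3x + 4) = (x + 2)·(4x) + (4). The last nonzero remainder is the constant 4 = gcd(f, a) in F_5. Back-substituting through the division chain expresses 4 = s(x)·a(x) + t(x)·f(x) with s(x) ≡ x^3 + 4x + 3 (mod f), so (x^3 + 4x + 3)·a(x) ≡ 4 (mod f). Multiplying by 4^(-1) ≡ 4 in F_5 gives a(x)^(-1) ≡ 4·(x^3 + 4x + 3) ≡ 4x^3 + x + 2 (mod f). Check: (x^3 + x + 3)·(4x^3 + x + 2) = 4x^6 + 4x^3 + x^2 + 1 ≡ 1 (mod x^4 + x + 4).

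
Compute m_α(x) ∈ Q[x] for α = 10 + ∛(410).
m_α(x) = x^3 - 30x^2 + 300x - 1410

Set β = α - 10 = ∛(410), so β^3 = 410. Then (α - 10)^3 - 410 = 0, i.e. α is a root of g(x) = (x - 10)^3 - 410 = x^3 - 30x^2 + 300x - 1410. Since g(x) = h(x - 10) where h(x) = x^3 - 410, and h is irreducible over Q (because 410 is not a perfect cube, so h has no rational root, and a monic cubic with no rational root is irreducible), g is also irreducible (irreducibility is preserved under the substitution x → x - 10). Hence m_α(x) = x^3 - 30x^2 + 300x - 1410.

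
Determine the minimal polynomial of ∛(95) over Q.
m_α(x) = x^3 - 95

α satisfies α^3 = 95, so x^3 - 95 annihilates α. By the rational root test, a rational root p/q (in lowest terms) of x^3 - 95 would satisfy p^3 = 95 q^3, forcing q = 1 and p^3 = 95; but 95 is not a perfect cube, contradiction. A monic cubic over Q with no rational root is irreducible (any nontrivial factorization would include a linear factor). Hence x^3 - 95 is the minimal polynomial of α, and in particular [Q(α):Q] = 3.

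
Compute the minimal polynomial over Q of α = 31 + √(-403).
m_α(x) = x^2 - 62x + 1364

From α - 31 = √(-403), squaring gives (α - 31)^2 = -403, i.e. α^2 - 62α + 961 = -403, so α^2 - 62α + 1364 = 0. The discriminant of x^2 - 62x + 1364 is (-62)^2 - 4·(1364) = 3844 - 5456 = -1612, and 4·(-403) is not a perfect square in Q since -403 is squarefree and ≠ 1. Hence x^2 - 62x + 1364 is irreducible over Q and is the minimal polynomial of α.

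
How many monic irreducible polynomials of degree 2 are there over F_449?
There are 100576 monic irreducible polynomials of degree 2 over F_449

Each element of F_{449^2} that lies in no proper subfield is a root of exactly one monic irreducible of degree 2 over F_449, and each such polynomial has 2 distinct roots in F_{449^2}. By Möbius inversion the count is N_449(2) = (1/2) Σ_{d|2} μ(2/d) · 449^d = (1/2)(μ(2)·449^1 + μ(1)·449^2) = 201152/2 = 100576.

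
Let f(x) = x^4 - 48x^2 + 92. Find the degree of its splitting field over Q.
[K : Q] = 4

Solving the quadratic in x^2: x^2 = (48 ± √(48^2 - 4·92))/2 = (48 ± √1936)/2 = (48 ± 44)/2, giving x^2 = 2 or x^2 = 46. So f(x) = (x^2 - 2)(x^2 - 46) and the roots of f are ±√2, ±√46. Hence the splitting field is K = Q(√2, √46). Since 2 and 46 are distinct squarefree integers > 1, their product 92 is not a perfect square, so √46 ∉ Q(√2). By the tower law [K:Q] = [Q(√2,√46):Q(√2)] · [Q(√2):Q] = 2 · 2 = 4.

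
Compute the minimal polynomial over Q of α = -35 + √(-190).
m_α(x) = x^2 + 70x + 1415

From α + 35 = √(-190), squaring gives (α + 35)^2 = -190, i.e. α^2 + 70α + 1225 = -190, so α^2 + 70α + 1415 = 0. The discriminant of x^2 + 70x + 1415 is (70)^2 - 4·(1415) = 4900 - 5660 = -760, and 4·(-190) is not a perfect square in Q since -190 is squarefree and ≠ 1. Hence x^2 + 70x + 1415 is irreducible over Q and is the minimal polynomial of α.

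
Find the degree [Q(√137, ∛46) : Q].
[Q(√137, ∛46) : Q] = 6

Let L = Q(√137, ∛46). Since Q(√137) ⊂ L and [Q(√137):Q] = 2, the tower law gives 2 | [L:Q]. Likewise Q(∛46) ⊂ L with [Q(∛46):Q] = 3 (because 46 is not a perfect cube), so 3 | [L:Q]. As gcd(2,3) = 1, [L:Q] is divisible by 6. Conversely L is generated over Q by √137 and ∛46, so [L:Q] ≤ 2·3 = 6. Therefore [Q(√137, ∛46) : Q] = 6.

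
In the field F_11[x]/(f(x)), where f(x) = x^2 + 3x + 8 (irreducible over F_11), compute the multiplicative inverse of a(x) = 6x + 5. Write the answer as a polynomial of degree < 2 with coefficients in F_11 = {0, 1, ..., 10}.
a(x)^(-1) ≡ 9x + 3 (mod f(x))

Since f is irreducible over F_11, F_11[x]/(f) is a field and a(x) ≠ 0 has an inverse. Apply the extended Euclidean algorithm to f(x) and a(x) in F_11[x]: f(x) = (2x + 8)·a(x) + (1). The last nonzero remainder is the constant 1 = gcd(f, a) in F_11. Back-substituting through the division chain expresses 1 = s(x)·a(x) + t(x)·f(x) with s(x) ≡ 9x + 3 (mod f), so a(x)^(-1) ≡ s(x) = 9x + 3 (mod f). Check: (6x + 5)·(9x + 3) = 10x^2 + 8x + 4 ≡ 1 (mod x^2 + 3x + 8).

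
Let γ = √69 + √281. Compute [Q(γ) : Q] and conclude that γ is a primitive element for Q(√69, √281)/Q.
[Q(γ) : Q] = 4 (equivalently, Q(γ) = Q(√69, √281))

Obviously Q(γ) ⊆ Q(√69, √281), and [Q(√69, √281):Q] = 4 (since 69, 281 are distinct squarefree integers > 1 with 19389 not a perfect square). To show equality we compute the minimal polynomial of γ. From γ = √69 + √281: γ^2 = 69 + 2√(19389) + 281 = 350 + 2√(19389), so γ^2 - 350 = 2√(19389); squaring, (γ^2 - 350)^2 = 4·19389, i.e. γ^4 - 700γ^2 + 122500 - 77556 = 0, i.e. γ^4 - 700γ^2 + 44944 = 0. So γ is a root of x^4 - 700x^2 + 44944. This polynomial is irreducible over Q: it has no rational root (each ±√69 ± √281 is irrational), and any factorization into two quadratics over Q would force √(19389) ∈ Q (pairing opposite roots) or √69, √281 ∈ Q (other pairings), all impossible. Hence [Q(γ):Q] = 4 = [Q(√69, √281):Q], so Q(γ) = Q(√69, √281).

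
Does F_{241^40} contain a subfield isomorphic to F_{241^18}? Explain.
No: F_{241^18} is not a subfield of F_{241^40}

F_{p^m} embeds in F_{p^n} iff m | n. Here 18 ∤ 40 (since 40 = 2·18 + 4 with remainder 4 ≠ 0), so F_{241^18} is not a subfield of F_{241^40}. Equivalently: if it were, the tower law would give 18 = [F_{241^18}:F_241] dividing [F_{241^40}:F_241] = 40, contradiction.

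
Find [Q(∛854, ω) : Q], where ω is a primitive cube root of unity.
[Q(∛854, ω) : Q] = 6

[Q(∛854):Q] = 3 (min poly x^3 - 854, irreducible since 854 is not a perfect cube). [Q(ω):Q] = 2 (min poly x^2 + x + 1). Since Q(∛854) ⊂ R and ω ∉ R, we have ω ∉ Q(∛854), so x^2 + x + 1 remains irreducible over Q(∛854) and [Q(∛854, ω) : Q(∛854)] = 2. By the tower law, [Q(∛854, ω) : Q] = 3 · 2 = 6. (In fact Q(∛854, ω) is the splitting field of x^3 - 854 over Q.)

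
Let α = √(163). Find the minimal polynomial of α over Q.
m_α(x) = x^2 - 163

α satisfies α^2 - 163 = 0, so x^2 - 163 annihilates α. Since d = 163 is squarefree and ≠ 1, it is not a perfect square in Q, so x^2 - 163 has no rational root and is therefore irreducible over Q (a degree-2 polynomial over a field is irreducible iff it has no root). Hence m_α(x) = x^2 - 163.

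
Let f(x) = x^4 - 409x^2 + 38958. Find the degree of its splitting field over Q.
[K : Q] = 4

Solving the quadratic in x^2: x^2 = (409 ± √(409^2 - 4·38958))/2 = (409 ± √11449)/2 = (409 ± 107)/2, giving x^2 = 151 or x^2 = 258. So f(x) = (x^2 - 151)(x^2 - 258) and the roots of f are ±√151, ±√258. Hence the splitting field is K = Q(√151, √258). Since 151 and 258 are distinct squarefree integers > 1, their product 38958 is not a perfect square, so √258 ∉ Q(√151). By the tower law [K:Q] = [Q(√151,√258):Q(√151)] · [Q(√151):Q] = 2 · 2 = 4.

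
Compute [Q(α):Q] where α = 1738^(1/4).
[Q(α):Q] = 4

α is a root of x^4 - 1738. By Eisenstein's criterion at the prime p = 2 (which divides the constant term 1738 but p^2 = 4 does not, since 1738 is squarefree), x^4 - 1738 is irreducible over Q. Hence [Q(α):Q] = 4.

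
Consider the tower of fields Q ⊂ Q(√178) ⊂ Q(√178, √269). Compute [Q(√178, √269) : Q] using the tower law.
[Q(√178, √269) : Q] = 4

[Q(√178):Q] = 2 (min poly x^2 - 178, irreducible since 178 is squarefree > 1). For the top step, suppose √269 ∈ Q(√178), say √269 = c + d√178 with c, d ∈ Q. Squaring: 269 = c^2 + 178d^2 + 2cd√178. Since √178 ∉ Q this forces 2cd = 0. If d = 0 then √269 = c ∈ Q, contradicting 269 squarefree > 1. If c = 0 then 269 = 178d^2, so 178·269 = (178d)^2 is a perfect square in Q — but 178·269 = 47882 is not a perfect square (since 178 and 269 are distinct squarefree integers). Contradiction. Hence √269 ∉ Q(√178), so x^2 - 269 stays irreducible over Q(√178) and [Q(√178, √269) : Q(√178)] = 2. By the tower law, [Q(√178, √269) : Q] = 2 · 2 = 4.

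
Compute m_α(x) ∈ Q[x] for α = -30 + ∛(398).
m_α(x) = x^3 + 90x^2 + 2700x + 26602

Set β = α + 30 = ∛(398), so β^3 = 398. Then (α + 30)^3 - 398 = 0, i.e. α is a root of g(x) = (x + 30)^3 - 398 = x^3 + 90x^2 + 2700x + 26602. Since g(x) = h(x + 30) where h(x) = x^3 - 398, and h is irreducible over Q (because 398 is not a perfect cube, so h has no rational root, and a monic cubic with no rational root is irreducible), g is also irreducible (irreducibility is preserved under the substitution x → x + 30). Hence m_α(x) = x^3 + 90x^2 + 2700x + 26602.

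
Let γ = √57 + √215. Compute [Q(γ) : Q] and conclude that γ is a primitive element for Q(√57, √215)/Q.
[Q(γ) : Q] = 4 (equivalently, Q(γ) = Q(√57, √215))

Obviously Q(γ) ⊆ Q(√57, √215), and [Q(√57, √215):Q] = 4 (since 57, 215 are distinct squarefree integers > 1 with 12255 not a perfect square). To show equality we compute the minimal polynomial of γ. From γ = √57 + √215: γ^2 = 57 + 2√(12255) + 215 = 272 + 2√(12255), so γ^2 - 272 = 2√(12255); squaring, (γ^2 - 272)^2 = 4·12255, i.e. γ^4 - 544γ^2 + 73984 - 49020 = 0, i.e. γ^4 - 544γ^2 + 24964 = 0. So γ is a root of x^4 - 544x^2 + 24964. This polynomial is irreducible over Q: it has no rational root (each ±√57 ± √215 is irrational), and any factorization into two quadratics over Q would force √(12255) ∈ Q (pairing opposite roots) or √57, √215 ∈ Q (other pairings), all impossible. Hence [Q(γ):Q] = 4 = [Q(√57, √215):Q], so Q(γ) = Q(√57, √215).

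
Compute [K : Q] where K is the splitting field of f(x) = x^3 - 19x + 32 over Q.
[K : Q] = 6

By the rational root test, any rational root of the monic integer polynomial f(x) = x^3 - 19x + 32 must be an integer dividing the constant term 32, i.e. one of ±{1, 2, 4, 8, 16, 32}. Evaluating: f(1) = 14, f(-1) = 50, f(2) = 2, f(-2) = 62, f(4) = 20, f(-4) = 44, f(8) = 392, f(-8) = -328, f(16) = 3824, f(-16) = -3760, f(32) = 32192, f(-32) = -32128; none is 0, so f has no rational root and is therefore irreducible over Q (a cubic with no linear factor over a field is irreducible). For an irreducible cubic, the Galois group is A_3 or S_3 according as the discriminant disc(f) = -4a^3 - 27b^2 = -4·(-19)^3 - 27·(32)^2 = -212 is or is not a square in Q. Here disc(f) = -212 is not a perfect square in Q, so the Galois group of f over Q is not contained in A_3 and must be all of S_3. The splitting field has degree |S_3| = 6 over Q, so [K : Q] = 6.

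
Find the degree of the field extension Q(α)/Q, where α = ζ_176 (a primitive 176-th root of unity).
[Q(α):Q] = 80

The minimal polynomial of ζ_176 over Q is the 176-th cyclotomic polynomial Φ_176(x), which is irreducible over Q and has degree φ(176) = 80. Hence [Q(α):Q] = φ(176) = 80.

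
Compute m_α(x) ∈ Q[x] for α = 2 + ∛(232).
m_α(x) = x^3 - 6x^2 + 12x - 240

Set β = α - 2 = ∛(232), so β^3 = 232. Then (α - 2)^3 - 232 = 0, i.e. α is a root of g(x) = (x - 2)^3 - 232 = x^3 - 6x^2 + 12x - 240. Since g(x) = h(x - 2) where h(x) = x^3 - 232, and h is irreducible over Q (because 232 is not a perfect cube, so h has no rational root, and a monic cubic with no rational root is irreducible), g is also irreducible (irreducibility is preserved under the substitution x → x - 2). Hence m_α(x) = x^3 - 6x^2 + 12x - 240.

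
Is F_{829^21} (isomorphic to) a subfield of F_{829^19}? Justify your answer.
No: F_{829^21} is not a subfield of F_{829^19}

F_{p^m} embeds in F_{p^n} iff m | n. Here 21 ∤ 19 (since 19 = 0·21 + 19 with remainder 19 ≠ 0), so F_{829^21} is not a subfield of F_{829^19}. Equivalently: if it were, the tower law would give 21 = [F_{829^21}:F_829] dividing [F_{829^19}:F_829] = 19, contradiction.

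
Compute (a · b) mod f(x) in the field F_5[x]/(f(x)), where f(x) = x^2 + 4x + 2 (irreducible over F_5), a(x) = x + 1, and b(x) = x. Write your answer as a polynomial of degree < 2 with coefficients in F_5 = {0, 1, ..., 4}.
a · b ≡ 2x + 3 (mod f(x))

Multiply in F_5[x]: a(x)·b(x) = (x + 1)·(x) = x^2 + x. This has degree ≥ 2, so divide by f(x) over F_5: x^2 + x = (1)·(x^2 + 4x + 2) + (2x + 3). Hence a·b ≡ 2x + 3 (mod f). (F_5[x]/(f) is a field with 5^2 = 25 elements since f is irreducible of degree 2.)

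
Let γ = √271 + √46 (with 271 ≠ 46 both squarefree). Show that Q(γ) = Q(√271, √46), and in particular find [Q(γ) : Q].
[Q(γ) : Q] = 4 (equivalently, Q(γ) = Q(√271, √46))

Obviously Q(γ) ⊆ Q(√271, √46), and [Q(√271, √46):Q] = 4 (since 271, 46 are distinct squarefree integers > 1 with 12466 not a perfect square). To show equality we compute the minimal polynomial of γ. From γ = √271 + √46: γ^2 = 271 + 2√(12466) + 46 = 317 + 2√(12466), so γ^2 - 317 = 2√(12466); squaring, (γ^2 - 317)^2 = 4·12466, i.e. γ^4 - 634γ^2 + 100489 - 49864 = 0, i.e. γ^4 - 634γ^2 + 50625 = 0. So γ is a root of x^4 - 634x^2 + 50625. This polynomial is irreducible over Q: it has no rational root (each ±√271 ± √46 is irrational), and any factorization into two quadratics over Q would force √(12466) ∈ Q (pairing opposite roots) or √271, √46 ∈ Q (other pairings), all impossible. Hence [Q(γ):Q] = 4 = [Q(√271, √46):Q], so Q(γ) = Q(√271, √46).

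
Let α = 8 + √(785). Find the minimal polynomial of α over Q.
m_α(x) = x^2 - 16x - 721

From α - 8 = √(785), squaring gives (α - 8)^2 = 785, i.e. α^2 - 16α + 64 = 785, so α^2 - 16α - 721 = 0. The discriminant of x^2 - 16x - 721 is (-16)^2 - 4·(-721) = 256 + 2884 = 3140, and 4·(785) is not a perfect square in Q since 785 is squarefree and ≠ 1. Hence x^2 - 16x - 721 is irreducible over Q and is the minimal polynomial of α.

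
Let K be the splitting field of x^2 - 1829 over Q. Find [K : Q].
[K : Q] = 2

f(x) = x^2 - 1829 factors as (x - √1829)(x + √1829). The splitting field is K = Q(√1829). Since 1829 is squarefree and > 1, it is not a perfect square, so x^2 - 1829 is irreducible over Q and [Q(√1829) : Q] = 2. Hence [K : Q] = 2.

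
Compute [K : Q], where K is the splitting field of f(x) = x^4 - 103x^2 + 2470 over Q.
[K : Q] = 4

Solving the quadratic in x^2: x^2 = (103 ± √(103^2 - 4·2470))/2 = (103 ± √729)/2 = (103 ± 27)/2, giving x^2 = 38 or x^2 = 65. So f(x) = (x^2 - 38)(x^2 - 65) and the roots of f are ±√38, ±√65. Hence the splitting field is K = Q(√38, √65). Since 38 and 65 are distinct squarefree integers > 1, their product 2470 is not a perfect square, so √65 ∉ Q(√38). By the tower law [K:Q] = [Q(√38,√65):Q(√38)] · [Q(√38):Q] = 2 · 2 = 4.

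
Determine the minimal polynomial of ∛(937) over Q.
m_α(x) = x^3 - 937

α satisfies α^3 = 937, so x^3 - 937 annihilates α. By the rational root test, a rational root p/q (in lowest terms) of x^3 - 937 would satisfy p^3 = 937 q^3, forcing q = 1 and p^3 = 937; but 937 is not a perfect cube, contradiction. A monic cubic over Q with no rational root is irreducible (any nontrivial factorization would include a linear factor). Hence x^3 - 937 is the minimal polynomial of α, and in particular [Q(α):Q] = 3.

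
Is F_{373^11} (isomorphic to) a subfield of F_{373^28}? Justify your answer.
No: F_{373^11} is not a subfield of F_{373^28}

F_{p^m} embeds in F_{p^n} iff m | n. Here 11 ∤ 28 (since 28 = 2·11 + 6 with remainder 6 ≠ 0), so F_{373^11} is not a subfield of F_{373^28}. Equivalently: if it were, the tower law would give 11 = [F_{373^11}:F_373] dividing [F_{373^28}:F_373] = 28, contradiction.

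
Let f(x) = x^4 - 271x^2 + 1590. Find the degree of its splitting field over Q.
[K : Q] = 4

Solving the quadratic in x^2: x^2 = (271 ± √(271^2 - 4·1590))/2 = (271 ± √67081)/2 = (271 ± 259)/2, giving x^2 = 6 or x^2 = 265. So f(x) = (x^2 - 6)(x^2 - 265) and the roots of f are ±√6, ±√265. Hence the splitting field is K = Q(√6, √265). Since 6 and 265 are distinct squarefree integers > 1, their product 1590 is not a perfect square, so √265 ∉ Q(√6). By the tower law [K:Q] = [Q(√6,√265):Q(√6)] · [Q(√6):Q] = 2 · 2 = 4.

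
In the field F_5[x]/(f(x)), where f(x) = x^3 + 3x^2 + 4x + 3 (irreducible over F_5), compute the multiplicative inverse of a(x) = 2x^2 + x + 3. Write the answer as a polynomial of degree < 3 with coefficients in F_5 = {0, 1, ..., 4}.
a(x)^(-1) ≡ 4x (mod f(x))

Since f is irreducible over F_5, F_5[x]/(f) is a field and a(x) ≠ 0 has an inverse. Apply the extended Euclidean algorithm to f(x) and a(x) in F_5[x]: f(x) = (3x)·a(x) + (3). The last nonzero remainder is the constant 3 = gcd(f, a) in F_5. Back-substituting through the division chain expresses 3 = s(x)·a(x) + t(x)·f(x) with s(x) ≡ 2x (mod f), so (2x)·a(x) ≡ 3 (mod f). Multiplying by 3^(-1) ≡ 2 in F_5 gives a(x)^(-1) ≡ 2·(2x) ≡ 4x (mod f). Check: (2x^2 + x + 3)·(4x) = 3x^3 + 4x^2 + 2x ≡ 1 (mod x^3 + 3x^2 + 4x + 3).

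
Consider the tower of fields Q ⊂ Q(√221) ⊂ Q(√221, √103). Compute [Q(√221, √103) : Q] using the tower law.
[Q(√221, √103) : Q] = 4

[Q(√221):Q] = 2 (min poly x^2 - 221, irreducible since 221 is squarefree > 1). For the top step, suppose √103 ∈ Q(√221), say √103 = c + d√221 with c, d ∈ Q. Squaring: 103 = c^2 + 221d^2 + 2cd√221. Since √221 ∉ Q this forces 2cd = 0. If d = 0 then √103 = c ∈ Q, contradicting 103 squarefree > 1. If c = 0 then 103 = 221d^2, so 221·103 = (221d)^2 is a perfect square in Q — but 221·103 = 22763 is not a perfect square (since 221 and 103 are distinct squarefree integers). Contradiction. Hence √103 ∉ Q(√221), so x^2 - 103 stays irreducible over Q(√221) and [Q(√221, √103) : Q(√221)] = 2. By the tower law, [Q(√221, √103) : Q] = 2 · 2 = 4.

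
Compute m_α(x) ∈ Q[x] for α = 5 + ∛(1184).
m_α(x) = x^3 - 15x^2 + 75x - 1309

Set β = α - 5 = ∛(1184), so β^3 = 1184. Then (α - 5)^3 - 1184 = 0, i.e. α is a root of g(x) = (x - 5)^3 - 1184 = x^3 - 15x^2 + 75x - 1309. Since g(x) = h(x - 5) where h(x) = x^3 - 1184, and h is irreducible over Q (because 1184 is not a perfect cube, so h has no rational root, and a monic cubic with no rational root is irreducible), g is also irreducible (irreducibility is preserved under the substitution x → x - 5). Hence m_α(x) = x^3 - 15x^2 + 75x - 1309.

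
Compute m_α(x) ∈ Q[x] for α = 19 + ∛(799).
m_α(x) = x^3 - 57x^2 + 1083x - 7658

Set β = α - 19 = ∛(799), so β^3 = 799. Then (α - 19)^3 - 799 = 0, i.e. α is a root of g(x) = (x - 19)^3 - 799 = x^3 - 57x^2 + 1083x - 7658. Since g(x) = h(x - 19) where h(x) = x^3 - 799, and h is irreducible over Q (because 799 is not a perfect cube, so h has no rational root, and a monic cubic with no rational root is irreducible), g is also irreducible (irreducibility is preserved under the substitution x → x - 19). Hence m_α(x) = x^3 - 57x^2 + 1083x - 7658.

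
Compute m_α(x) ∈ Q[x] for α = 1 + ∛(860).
m_α(x) = x^3 - 3x^2 + 3x - 861

Set β = α - 1 = ∛(860), so β^3 = 860. Then (α - 1)^3 - 860 = 0, i.e. α is a root of g(x) = (x - 1)^3 - 860 = x^3 - 3x^2 + 3x - 861. Since g(x) = h(x - 1) where h(x) = x^3 - 860, and h is irreducible over Q (because 860 is not a perfect cube, so h has no rational root, and a monic cubic with no rational root is irreducible), g is also irreducible (irreducibility is preserved under the substitution x → x - 1). Hence m_α(x) = x^3 - 3x^2 + 3x - 861.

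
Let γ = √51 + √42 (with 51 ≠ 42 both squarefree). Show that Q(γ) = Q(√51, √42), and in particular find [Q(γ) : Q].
[Q(γ) : Q] = 4 (equivalently, Q(γ) = Q(√51, √42))

Obviously Q(γ) ⊆ Q(√51, √42), and [Q(√51, √42):Q] = 4 (since 51, 42 are distinct squarefree integers > 1 with 2142 not a perfect square). To show equality we compute the minimal polynomial of γ. From γ = √51 + √42: γ^2 = 51 + 2√(2142) + 42 = 93 + 2√(2142), so γ^2 - 93 = 2√(2142); squaring, (γ^2 - 93)^2 = 4·2142, i.e. γ^4 - 186γ^2 + 8649 - 8568 = 0, i.e. γ^4 - 186γ^2 + 81 = 0. So γ is a root of x^4 - 186x^2 + 81. This polynomial is irreducible over Q: it has no rational root (each ±√51 ± √42 is irrational), and any factorization into two quadratics over Q would force √(2142) ∈ Q (pairing opposite roots) or √51, √42 ∈ Q (other pairings), all impossible. Hence [Q(γ):Q] = 4 = [Q(√51, √42):Q], so Q(γ) = Q(√51, √42).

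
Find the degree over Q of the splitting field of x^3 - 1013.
[K : Q] = 6

The roots of x^3 - 1013 are ∛1013, ω∛1013, ω^2∛1013 where ω = e^(2πi/3) is a primitive cube root of unity, so K = Q(∛1013, ω). Now [Q(∛1013):Q] = 3 (since 1013 is not a perfect cube, x^3 - 1013 is irreducible) and [Q(ω):Q] = 2. Both 2 and 3 divide [K:Q], and [K:Q] ≤ 3·2 = 6, so [K:Q] = 6. (Equivalently: Q(∛1013) ⊂ R but ω ∉ R, so [K : Q(∛1013)] = 2.)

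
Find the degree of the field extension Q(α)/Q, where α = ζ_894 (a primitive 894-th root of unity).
[Q(α):Q] = 296

The minimal polynomial of ζ_894 over Q is the 894-th cyclotomic polynomial Φ_894(x), which is irreducible over Q and has degree φ(894) = 296. Hence [Q(α):Q] = φ(894) = 296.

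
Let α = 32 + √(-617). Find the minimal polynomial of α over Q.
m_α(x) = x^2 - 64x + 1641

From α - 32 = √(-617), squaring gives (α - 32)^2 = -617, i.e. α^2 - 64α + 1024 = -617, so α^2 - 64α + 1641 = 0. The discriminant of x^2 - 64x + 1641 is (-64)^2 - 4·(1641) = 4096 - 6564 = -2468, and 4·(-617) is not a perfect square in Q since -617 is squarefree and ≠ 1. Hence x^2 - 64x + 1641 is irreducible over Q and is the minimal polynomial of α.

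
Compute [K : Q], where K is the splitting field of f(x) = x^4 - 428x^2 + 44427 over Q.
[K : Q] = 4

Solving the quadratic in x^2: x^2 = (428 ± √(428^2 - 4·44427))/2 = (428 ± √5476)/2 = (428 ± 74)/2, giving x^2 = 251 or x^2 = 177. So f(x) = (x^2 - 251)(x^2 - 177) and the roots of f are ±√251, ±√177. Hence the splitting field is K = Q(√251, √177). Since 251 and 177 are distinct squarefree integers > 1, their product 44427 is not a perfect square, so √177 ∉ Q(√251). By the tower law [K:Q] = [Q(√251,√177):Q(√251)] · [Q(√251):Q] = 2 · 2 = 4.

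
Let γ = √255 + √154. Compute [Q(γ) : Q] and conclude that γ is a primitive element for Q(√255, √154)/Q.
[Q(γ) : Q] = 4 (equivalently, Q(γ) = Q(√255, √154))

Obviously Q(γ) ⊆ Q(√255, √154), and [Q(√255, √154):Q] = 4 (since 255, 154 are distinct squarefree integers > 1 with 39270 not a perfect square). To show equality we compute the minimal polynomial of γ. From γ = √255 + √154: γ^2 = 255 + 2√(39270) + 154 = 409 + 2√(39270), so γ^2 - 409 = 2√(39270); squaring, (γ^2 - 409)^2 = 4·39270, i.e. γ^4 - 818γ^2 + 167281 - 157080 = 0, i.e. γ^4 - 818γ^2 + 10201 = 0. So γ is a root of x^4 - 818x^2 + 10201. This polynomial is irreducible over Q: it has no rational root (each ±√255 ± √154 is irrational), and any factorization into two quadratics over Q would force √(39270) ∈ Q (pairing opposite roots) or √255, √154 ∈ Q (other pairings), all impossible. Hence [Q(γ):Q] = 4 = [Q(√255, √154):Q], so Q(γ) = Q(√255, √154).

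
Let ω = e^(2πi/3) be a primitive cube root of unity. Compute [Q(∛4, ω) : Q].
[Q(∛4, ω) : Q] = 6

[Q(∛4):Q] = 3 (min poly x^3 - 4, irreducible since 4 is not a perfect cube). [Q(ω):Q] = 2 (min poly x^2 + x + 1). Since Q(∛4) ⊂ R and ω ∉ R, we have ω ∉ Q(∛4), so x^2 + x + 1 remains irreducible over Q(∛4) and [Q(∛4, ω) : Q(∛4)] = 2. By the tower law, [Q(∛4, ω) : Q] = 3 · 2 = 6. (In fact Q(∛4, ω) is the splitting field of x^3 - 4 over Q.)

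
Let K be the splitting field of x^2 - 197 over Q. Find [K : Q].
[K : Q] = 2

f(x) = x^2 - 197 factors as (x - √197)(x + √197). The splitting field is K = Q(√197). Since 197 is squarefree and > 1, it is not a perfect square, so x^2 - 197 is irreducible over Q and [Q(√197) : Q] = 2. Hence [K : Q] = 2.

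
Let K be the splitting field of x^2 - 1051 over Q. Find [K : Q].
[K : Q] = 2

f(x) = x^2 - 1051 factors as (x - √1051)(x + √1051). The splitting field is K = Q(√1051). Since 1051 is squarefree and > 1, it is not a perfect square, so x^2 - 1051 is irreducible over Q and [Q(√1051) : Q] = 2. Hence [K : Q] = 2.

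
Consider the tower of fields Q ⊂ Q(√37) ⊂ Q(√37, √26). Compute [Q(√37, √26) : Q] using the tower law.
[Q(√37, √26) : Q] = 4

[Q(√37):Q] = 2 (min poly x^2 - 37, irreducible since 37 is squarefree > 1). For the top step, suppose √26 ∈ Q(√37), say √26 = c + d√37 with c, d ∈ Q. Squaring: 26 = c^2 + 37d^2 + 2cd√37. Since √37 ∉ Q this forces 2cd = 0. If d = 0 then √26 = c ∈ Q, contradicting 26 squarefree > 1. If c = 0 then 26 = 37d^2, so 37·26 = (37d)^2 is a perfect square in Q — but 37·26 = 962 is not a perfect square (since 37 and 26 are distinct squarefree integers). Contradiction. Hence √26 ∉ Q(√37), so x^2 - 26 stays irreducible over Q(√37) and [Q(√37, √26) : Q(√37)] = 2. By the tower law, [Q(√37, √26) : Q] = 2 · 2 = 4.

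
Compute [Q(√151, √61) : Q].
[Q(√151, √61) : Q] = 4

[Q(√151):Q] = 2 (min poly x^2 - 151, irreducible since 151 is squarefree > 1). For the top step, suppose √61 ∈ Q(√151), say √61 = c + d√151 with c, d ∈ Q. Squaring: 61 = c^2 + 151d^2 + 2cd√151. Since √151 ∉ Q this forces 2cd = 0. If d = 0 then √61 = c ∈ Q, contradicting 61 squarefree > 1. If c = 0 then 61 = 151d^2, so 151·61 = (151d)^2 is a perfect square in Q — but 151·61 = 9211 is not a perfect square (since 151 and 61 are distinct squarefree integers). Contradiction. Hence √61 ∉ Q(√151), so x^2 - 61 stays irreducible over Q(√151) and [Q(√151, √61) : Q(√151)] = 2. By the tower law, [Q(√151, √61) : Q] = 2 · 2 = 4.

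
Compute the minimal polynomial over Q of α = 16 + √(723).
m_α(x) = x^2 - 32x - 467

From α - 16 = √(723), squaring gives (α - 16)^2 = 723, i.e. α^2 - 32α + 256 = 723, so α^2 - 32α - 467 = 0. The discriminant of x^2 - 32x - 467 is (-32)^2 - 4·(-467) = 1024 + 1868 = 2892, and 4·(723) is not a perfect square in Q since 723 is squarefree and ≠ 1. Hence x^2 - 32x - 467 is irreducible over Q and is the minimal polynomial of α.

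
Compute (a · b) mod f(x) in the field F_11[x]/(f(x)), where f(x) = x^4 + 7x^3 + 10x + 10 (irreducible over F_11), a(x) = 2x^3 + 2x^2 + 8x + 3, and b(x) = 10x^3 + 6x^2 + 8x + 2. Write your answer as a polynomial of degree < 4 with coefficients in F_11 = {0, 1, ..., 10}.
a · b ≡ 10x^3 + 9x^2 + 4x + 1 (mod f(x))

Multiply in F_11[x]: a(x)·b(x) = (2x^3 + 2x^2 + 8x + 3)·(10x^3 + 6x^2 + 8x + 2) = 9x^6 + 10x^5 + 9x^4 + 10x^3 + 9x^2 + 7x + 6. This has degree ≥ 4, so divide by f(x) over F_11: 9x^6 + 10x^5 + 9x^4 + 10x^3 + 9x^2 + 7x + 6 = (9x^2 + 2x + 6)·(x^4 + 7x^3 + 10x + 10) + (10x^3 + 9x^2 + 4x + 1). Hence a·b ≡ 10x^3 + 9x^2 + 4x + 1 (mod f). (F_11[x]/(f) is a field with 11^4 = 14641 elements since f is irreducible of degree 4.)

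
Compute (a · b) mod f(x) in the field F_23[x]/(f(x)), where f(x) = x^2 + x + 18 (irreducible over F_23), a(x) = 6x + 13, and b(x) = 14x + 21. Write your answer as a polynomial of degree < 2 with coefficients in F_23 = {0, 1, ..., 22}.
a · b ≡ 17x + 3 (mod f(x))

Multiply in F_23[x]: a(x)·b(x) = (6x + 13)·(14x + 21) = 15x^2 + 9x + 20. This has degree ≥ 2, so divide by f(x) over F_23: 15x^2 + 9x + 20 = (15)·(x^2 + x + 18) + (17x + 3). Hence a·b ≡ 17x + 3 (mod f). (F_23[x]/(f) is a field with 23^2 = 529 elements since f is irreducible of degree 2.)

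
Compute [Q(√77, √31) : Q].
[Q(√77, √31) : Q] = 4

[Q(√77):Q] = 2 (min poly x^2 - 77, irreducible since 77 is squarefree > 1). For the top step, suppose √31 ∈ Q(√77), say √31 = c + d√77 with c, d ∈ Q. Squaring: 31 = c^2 + 77d^2 + 2cd√77. Since √77 ∉ Q this forces 2cd = 0. If d = 0 then √31 = c ∈ Q, contradicting 31 squarefree > 1. If c = 0 then 31 = 77d^2, so 77·31 = (77d)^2 is a perfect square in Q — but 77·31 = 2387 is not a perfect square (since 77 and 31 are distinct squarefree integers). Contradiction. Hence √31 ∉ Q(√77), so x^2 - 31 stays irreducible over Q(√77) and [Q(√77, √31) : Q(√77)] = 2. By the tower law, [Q(√77, √31) : Q] = 2 · 2 = 4.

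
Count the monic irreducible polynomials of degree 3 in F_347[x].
There are 13927192 monic irreducible polynomials of degree 3 over F_347

Each element of F_{347^3} that lies in no proper subfield is a root of exactly one monic irreducible of degree 3 over F_347, and each such polynomial has 3 distinct roots in F_{347^3}. By Möbius inversion the count is N_347(3) = (1/3) Σ_{d|3} μ(3/d) · 347^d = (1/3)(μ(3)·347^1 + μ(1)·347^3) = 41781576/3 = 13927192.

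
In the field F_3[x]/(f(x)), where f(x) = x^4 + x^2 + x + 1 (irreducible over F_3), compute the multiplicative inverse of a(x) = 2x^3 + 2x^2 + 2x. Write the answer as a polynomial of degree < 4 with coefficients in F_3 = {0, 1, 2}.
a(x)^(-1) ≡ 2x^3 + 2x^2 + 2x + 2 (mod f(x))

Since f is irreducible over F_3, F_3[x]/(f) is a field and a(x) ≠ 0 has an inverse. Apply the extended Euclidean algorithm to f(x) and a(x) in F_3[x]: f(x) = (2x + 1)·a(x) + (x^2 + 2x + 1);  a(x) = (2x + 1)·(x^2 + 2x + 1) + (x + 2);  (x^2 + 2x + 1) = (x)·(x + 2) + (1). The last nonzero remainder is the constant 1 = gcd(f, a) in F_3. Back-substituting through the division chain expresses 1 = s(x)·a(x) + t(x)·f(x) with s(x) ≡ 2x^3 + 2x^2 + 2x + 2 (mod f), so a(x)^(-1) ≡ s(x) = 2x^3 + 2x^2 + 2x + 2 (mod f). Check: (2x^3 + 2x^2 + 2x)·(2x^3 + 2x^2 + 2x + 2) = x^6 + 2x^5 + 2x^2 + x ≡ 1 (mod x^4 + x^2 + x + 1).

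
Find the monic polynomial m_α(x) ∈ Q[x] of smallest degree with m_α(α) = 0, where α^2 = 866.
m_α(x) = x^2 - 866

α satisfies α^2 - 866 = 0, so x^2 - 866 annihilates α. Since d = 866 is squarefree and ≠ 1, it is not a perfect square in Q, so x^2 - 866 has no rational root and is therefore irreducible over Q (a degree-2 polynomial over a field is irreducible iff it has no root). Hence m_α(x) = x^2 - 866.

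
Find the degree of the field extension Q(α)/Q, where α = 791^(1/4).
[Q(α):Q] = 4

α is a root of x^4 - 791. By Eisenstein's criterion at the prime p = 7 (which divides the constant term 791 but p^2 = 49 does not, since 791 is squarefree), x^4 - 791 is irreducible over Q. Hence [Q(α):Q] = 4.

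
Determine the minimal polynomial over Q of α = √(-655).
m_α(x) = x^2 + 655

α satisfies α^2 + 655 = 0, so x^2 + 655 annihilates α. Since d = -655 is squarefree and ≠ 1, it is not a perfect square in Q, so x^2 + 655 has no rational root and is therefore irreducible over Q (a degree-2 polynomial over a field is irreducible iff it has no root). Hence m_α(x) = x^2 + 655.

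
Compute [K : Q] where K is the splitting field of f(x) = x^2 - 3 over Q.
[K : Q] = 2

f(x) = x^2 - 3 factors as (x - √3)(x + √3). The splitting field is K = Q(√3). Since 3 is squarefree and > 1, it is not a perfect square, so x^2 - 3 is irreducible over Q and [Q(√3) : Q] = 2. Hence [K : Q] = 2.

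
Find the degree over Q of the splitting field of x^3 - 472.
[K : Q] = 6

The roots of x^3 - 472 are ∛472, ω∛472, ω^2∛472 where ω = e^(2πi/3) is a primitive cube root of unity, so K = Q(∛472, ω). Now [Q(∛472):Q] = 3 (since 472 is not a perfect cube, x^3 - 472 is irreducible) and [Q(ω):Q] = 2. Both 2 and 3 divide [K:Q], and [K:Q] ≤ 3·2 = 6, so [K:Q] = 6. (Equivalently: Q(∛472) ⊂ R but ω ∉ R, so [K : Q(∛472)] = 2.)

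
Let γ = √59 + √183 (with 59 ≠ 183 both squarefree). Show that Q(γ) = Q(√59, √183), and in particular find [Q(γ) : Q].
[Q(γ) : Q] = 4 (equivalently, Q(γ) = Q(√59, √183))

Obviously Q(γ) ⊆ Q(√59, √183), and [Q(√59, √183):Q] = 4 (since 59, 183 are distinct squarefree integers > 1 with 10797 not a perfect square). To show equality we compute the minimal polynomial of γ. From γ = √59 + √183: γ^2 = 59 + 2√(10797) + 183 = 242 + 2√(10797), so γ^2 - 242 = 2√(10797); squaring, (γ^2 - 242)^2 = 4·10797, i.e. γ^4 - 484γ^2 + 58564 - 43188 = 0, i.e. γ^4 - 484γ^2 + 15376 = 0. So γ is a root of x^4 - 484x^2 + 15376. This polynomial is irreducible over Q: it has no rational root (each ±√59 ± √183 is irrational), and any factorization into two quadratics over Q would force √(10797) ∈ Q (pairing opposite roots) or √59, √183 ∈ Q (other pairings), all impossible. Hence [Q(γ):Q] = 4 = [Q(√59, √183):Q], so Q(γ) = Q(√59, √183).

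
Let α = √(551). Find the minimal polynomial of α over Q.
m_α(x) = x^2 - 551

α satisfies α^2 - 551 = 0, so x^2 - 551 annihilates α. Since d = 551 is squarefree and ≠ 1, it is not a perfect square in Q, so x^2 - 551 has no rational root and is therefore irreducible over Q (a degree-2 polynomial over a field is irreducible iff it has no root). Hence m_α(x) = x^2 - 551.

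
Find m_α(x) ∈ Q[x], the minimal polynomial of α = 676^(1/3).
m_α(x) = x^3 - 676

α satisfies α^3 = 676, so x^3 - 676 annihilates α. By the rational root test, a rational root p/q (in lowest terms) of x^3 - 676 would satisfy p^3 = 676 q^3, forcing q = 1 and p^3 = 676; but 676 is not a perfect cube, contradiction. A monic cubic over Q with no rational root is irreducible (any nontrivial factorization would include a linear factor). Hence x^3 - 676 is the minimal polynomial of α, and in particular [Q(α):Q] = 3.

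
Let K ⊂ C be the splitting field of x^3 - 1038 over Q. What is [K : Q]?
[K : Q] = 6

The roots of x^3 - 1038 are ∛1038, ω∛1038, ω^2∛1038 where ω = e^(2πi/3) is a primitive cube root of unity, so K = Q(∛1038, ω). Now [Q(∛1038):Q] = 3 (since 1038 is not a perfect cube, x^3 - 1038 is irreducible) and [Q(ω):Q] = 2. Both 2 and 3 divide [K:Q], and [K:Q] ≤ 3·2 = 6, so [K:Q] = 6. (Equivalently: Q(∛1038) ⊂ R but ω ∉ R, so [K : Q(∛1038)] = 2.)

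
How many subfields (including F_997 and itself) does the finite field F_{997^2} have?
F_{997^2} has 2 subfields

The subfields of F_{p^n} are exactly the fields F_{p^d} for d | n (each is the fixed field of the unique index-d subgroup of Gal(F_{p^n}/F_p) ≅ Z/nZ). The divisors of n = 2 are {1, 2}, giving 2 subfields: F_{997^1}, F_{997^2}.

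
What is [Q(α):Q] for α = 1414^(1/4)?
[Q(α):Q] = 4

α is a root of x^4 - 1414. By Eisenstein's criterion at the prime p = 2 (which divides the constant term 1414 but p^2 = 4 does not, since 1414 is squarefree), x^4 - 1414 is irreducible over Q. Hence [Q(α):Q] = 4.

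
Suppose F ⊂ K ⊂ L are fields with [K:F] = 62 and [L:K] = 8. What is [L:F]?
[L:F] = 496

The tower law says that for any tower of field extensions F ⊂ K ⊂ L with finite degrees, [L:F] = [L:K] · [K:F]. Here this gives [L:F] = 8 · 62 = 496.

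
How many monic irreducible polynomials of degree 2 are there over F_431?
There are 92665 monic irreducible polynomials of degree 2 over F_431

Each element of F_{431^2} that lies in no proper subfield is a root of exactly one monic irreducible of degree 2 over F_431, and each such polynomial has 2 distinct roots in F_{431^2}. By Möbius inversion the count is N_431(2) = (1/2) Σ_{d|2} μ(2/d) · 431^d = (1/2)(μ(2)·431^1 + μ(1)·431^2) = 185330/2 = 92665.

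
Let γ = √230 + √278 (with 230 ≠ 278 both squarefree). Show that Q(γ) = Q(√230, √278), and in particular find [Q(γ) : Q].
[Q(γ) : Q] = 4 (equivalently, Q(γ) = Q(√230, √278))

Obviously Q(γ) ⊆ Q(√230, √278), and [Q(√230, √278):Q] = 4 (since 230, 278 are distinct squarefree integers > 1 with 63940 not a perfect square). To show equality we compute the minimal polynomial of γ. From γ = √230 + √278: γ^2 = 230 + 2√(63940) + 278 = 508 + 2√(63940), so γ^2 - 508 = 2√(63940); squaring, (γ^2 - 508)^2 = 4·63940, i.e. γ^4 - 1016γ^2 + 258064 - 255760 = 0, i.e. γ^4 - 1016γ^2 + 2304 = 0. So γ is a root of x^4 - 1016x^2 + 2304. This polynomial is irreducible over Q: it has no rational root (each ±√230 ± √278 is irrational), and any factorization into two quadratics over Q would force √(63940) ∈ Q (pairing opposite roots) or √230, √278 ∈ Q (other pairings), all impossible. Hence [Q(γ):Q] = 4 = [Q(√230, √278):Q], so Q(γ) = Q(√230, √278).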